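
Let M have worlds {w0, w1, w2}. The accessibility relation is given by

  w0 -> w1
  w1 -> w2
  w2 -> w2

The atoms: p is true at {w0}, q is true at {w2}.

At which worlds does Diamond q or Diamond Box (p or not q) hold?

{w1, w2}

w0: Diamond q is F, Diamond Box (p or not q) is F. ✗
w1: Diamond q is T, Diamond Box (p or not q) is F. ✓
w2: Diamond q is T, Diamond Box (p or not q) is F. ✓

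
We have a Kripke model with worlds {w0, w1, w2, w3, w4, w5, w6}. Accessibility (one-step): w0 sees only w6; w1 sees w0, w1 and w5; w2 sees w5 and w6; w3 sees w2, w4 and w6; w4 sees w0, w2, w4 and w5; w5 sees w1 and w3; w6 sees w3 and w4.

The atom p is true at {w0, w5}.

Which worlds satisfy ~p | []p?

{w1, w2, w3, w4, w6}

w0: ~p is F, []p is F. ✗
w1: ~p is T, []p is F. ✓
w2: ~p is T, []p is F. ✓
w3: ~p is T, []p is F. ✓
w4: ~p is T, []p is F. ✓
w5: ~p is F, []p is F. ✗
w6: ~p is T, []p is F. ✓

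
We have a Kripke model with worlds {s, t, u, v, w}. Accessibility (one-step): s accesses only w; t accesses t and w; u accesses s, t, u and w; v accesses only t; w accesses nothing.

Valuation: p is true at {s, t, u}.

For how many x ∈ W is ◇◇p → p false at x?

s: ◇◇p is F, p is T. ✓
t: ◇◇p is T, p is T. ✓
u: ◇◇p is T, p is T. ✓
v: ◇◇p is T, p is F. ✗
w: ◇◇p is F, p is F. ✓
Satisfying worlds: {s, t, u, w}.
So ◇◇p → p fails at the other 1 world.

1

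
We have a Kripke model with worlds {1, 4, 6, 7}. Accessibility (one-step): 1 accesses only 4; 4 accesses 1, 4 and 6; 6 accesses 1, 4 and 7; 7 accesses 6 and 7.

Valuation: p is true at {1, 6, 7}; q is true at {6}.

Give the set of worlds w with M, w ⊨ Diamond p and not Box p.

{4, 6}

1: Diamond p is F, not Box p is T. ✗
4: Diamond p is T, not Box p is T. ✓
6: Diamond p is T, not Box p is T. ✓
7: Diamond p is T, not Box p is F. ✗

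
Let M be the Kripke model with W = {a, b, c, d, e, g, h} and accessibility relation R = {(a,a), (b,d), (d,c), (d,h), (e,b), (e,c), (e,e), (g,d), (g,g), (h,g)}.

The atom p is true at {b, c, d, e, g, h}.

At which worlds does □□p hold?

{b, c, d, e, g, h}

a: successors {a}; □p there: a:F. ✗
b: successors {d}; □p there: d:T. ✓
c: no successors, so □□p holds vacuously. ✓
d: successors {c, h}; □p there: c:T, h:T. ✓
e: successors {b, c, e}; □p there: b:T, c:T, e:T. ✓
g: successors {d, g}; □p there: d:T, g:T. ✓
h: successors {g}; □p there: g:T. ✓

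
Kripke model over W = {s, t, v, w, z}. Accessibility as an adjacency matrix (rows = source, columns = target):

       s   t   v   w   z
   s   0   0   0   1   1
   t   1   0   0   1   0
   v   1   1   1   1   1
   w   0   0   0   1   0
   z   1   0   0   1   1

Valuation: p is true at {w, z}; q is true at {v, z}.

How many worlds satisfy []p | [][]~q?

2

s: []p is T, [][]~q is F. ✓
t: []p is F, [][]~q is F. ✗
v: []p is F, [][]~q is F. ✗
w: []p is T, [][]~q is T. ✓
z: []p is F, [][]~q is F. ✗
Satisfying worlds: {s, w}.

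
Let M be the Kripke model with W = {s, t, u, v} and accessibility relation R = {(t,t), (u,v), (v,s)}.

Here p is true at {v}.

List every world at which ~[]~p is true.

{u}

s: []~p is T. ✗
t: []~p is T. ✗
u: []~p is F. ✓
v: []~p is T. ✗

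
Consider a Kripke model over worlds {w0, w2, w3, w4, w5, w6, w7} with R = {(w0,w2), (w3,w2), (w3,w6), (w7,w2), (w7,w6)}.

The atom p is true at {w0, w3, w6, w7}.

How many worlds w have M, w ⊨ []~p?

5

w0: successors {w2}; ~p there: w2:T. ✓
w2: no successors, so []~p holds vacuously. ✓
w3: successors {w2, w6}; ~p there: w2:T, w6:F. ✗
w4: no successors, so []~p holds vacuously. ✓
w5: no successors, so []~p holds vacuously. ✓
w6: no successors, so []~p holds vacuously. ✓
w7: successors {w2, w6}; ~p there: w2:T, w6:F. ✗
Satisfying worlds: {w0, w2, w4, w5, w6}.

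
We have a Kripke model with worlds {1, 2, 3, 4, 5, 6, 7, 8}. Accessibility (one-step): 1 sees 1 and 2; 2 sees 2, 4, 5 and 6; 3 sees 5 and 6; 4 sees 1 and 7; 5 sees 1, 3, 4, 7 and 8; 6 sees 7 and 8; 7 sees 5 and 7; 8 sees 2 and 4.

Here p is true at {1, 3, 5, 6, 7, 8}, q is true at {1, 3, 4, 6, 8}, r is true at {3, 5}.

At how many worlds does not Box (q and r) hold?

1: Box (q and r) is F. ✓
2: Box (q and r) is F. ✓
3: Box (q and r) is F. ✓
4: Box (q and r) is F. ✓
5: Box (q and r) is F. ✓
6: Box (q and r) is F. ✓
7: Box (q and r) is F. ✓
8: Box (q and r) is F. ✓
Satisfying worlds: {1, 2, 3, 4, 5, 6, 7, 8}.

8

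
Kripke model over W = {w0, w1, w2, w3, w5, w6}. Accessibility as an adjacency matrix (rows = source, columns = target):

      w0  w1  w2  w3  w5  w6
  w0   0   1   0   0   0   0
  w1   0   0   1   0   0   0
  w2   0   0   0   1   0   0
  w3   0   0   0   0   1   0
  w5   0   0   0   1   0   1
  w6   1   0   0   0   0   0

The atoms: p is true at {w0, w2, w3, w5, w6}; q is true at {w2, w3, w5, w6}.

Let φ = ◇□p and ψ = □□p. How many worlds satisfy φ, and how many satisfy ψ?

5 and 5

For ◇□p:
w0: successors {w1}; □p there: w1:T. ✓
w1: successors {w2}; □p there: w2:T. ✓
w2: successors {w3}; □p there: w3:T. ✓
w3: successors {w5}; □p there: w5:T. ✓
w5: successors {w3, w6}; □p there: w3:T, w6:T. ✓
w6: successors {w0}; □p there: w0:F. ✗
— 5 worlds.
For □□p:
w0: successors {w1}; □p there: w1:T. ✓
w1: successors {w2}; □p there: w2:T. ✓
w2: successors {w3}; □p there: w3:T. ✓
w3: successors {w5}; □p there: w5:T. ✓
w5: successors {w3, w6}; □p there: w3:T, w6:T. ✓
w6: successors {w0}; □p there: w0:F. ✗
— 5 worlds.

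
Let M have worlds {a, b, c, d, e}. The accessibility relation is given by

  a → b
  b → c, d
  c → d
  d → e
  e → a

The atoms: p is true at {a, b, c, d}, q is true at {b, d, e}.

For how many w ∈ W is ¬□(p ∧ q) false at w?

2

a: □(p ∧ q) is T. ✗
b: □(p ∧ q) is F. ✓
c: □(p ∧ q) is T. ✗
d: □(p ∧ q) is F. ✓
e: □(p ∧ q) is F. ✓
Satisfying worlds: {b, d, e}.
So ¬□(p ∧ q) fails at the other 2 worlds.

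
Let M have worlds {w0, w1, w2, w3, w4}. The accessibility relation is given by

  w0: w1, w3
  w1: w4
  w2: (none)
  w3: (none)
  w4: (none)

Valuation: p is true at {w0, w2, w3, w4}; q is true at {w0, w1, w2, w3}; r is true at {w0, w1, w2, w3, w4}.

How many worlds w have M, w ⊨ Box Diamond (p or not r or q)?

3

w0: successors {w1, w3}; Diamond (p or not r or q) there: w1:T, w3:F. ✗
w1: successors {w4}; Diamond (p or not r or q) there: w4:F. ✗
w2: no successors, so Box Diamond (p or not r or q) holds vacuously. ✓
w3: no successors, so Box Diamond (p or not r or q) holds vacuously. ✓
w4: no successors, so Box Diamond (p or not r or q) holds vacuously. ✓
Satisfying worlds: {w2, w3, w4}.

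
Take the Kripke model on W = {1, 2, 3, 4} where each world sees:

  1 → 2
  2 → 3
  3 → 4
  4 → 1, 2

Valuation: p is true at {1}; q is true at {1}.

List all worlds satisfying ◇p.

{4}

1: successors {2}; p there: 2:F. ✗
2: successors {3}; p there: 3:F. ✗
3: successors {4}; p there: 4:F. ✗
4: successors {1, 2}; p there: 1:T, 2:F. ✓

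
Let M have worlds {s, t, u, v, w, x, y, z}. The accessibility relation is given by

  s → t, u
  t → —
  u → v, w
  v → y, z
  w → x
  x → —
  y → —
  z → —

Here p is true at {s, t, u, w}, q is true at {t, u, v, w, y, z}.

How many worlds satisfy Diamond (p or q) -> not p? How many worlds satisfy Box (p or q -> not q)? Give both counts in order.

6 and 5

For Diamond (p or q) -> not p:
s: Diamond (p or q) is T, not p is F. ✗
t: Diamond (p or q) is F, not p is F. ✓
u: Diamond (p or q) is T, not p is F. ✗
v: Diamond (p or q) is T, not p is T. ✓
w: Diamond (p or q) is F, not p is F. ✓
x: Diamond (p or q) is F, not p is T. ✓
y: Diamond (p or q) is F, not p is T. ✓
z: Diamond (p or q) is F, not p is T. ✓
— 6 worlds.
For Box (p or q -> not q):
s: successors {t, u}; p or q -> not q there: t:F, u:F. ✗
t: no successors, so Box (p or q -> not q) holds vacuously. ✓
u: successors {v, w}; p or q -> not q there: v:F, w:F. ✗
v: successors {y, z}; p or q -> not q there: y:F, z:F. ✗
w: successors {x}; p or q -> not q there: x:T. ✓
x: no successors, so Box (p or q -> not q) holds vacuously. ✓
y: no successors, so Box (p or q -> not q) holds vacuously. ✓
z: no successors, so Box (p or q -> not q) holds vacuously. ✓
— 5 worlds.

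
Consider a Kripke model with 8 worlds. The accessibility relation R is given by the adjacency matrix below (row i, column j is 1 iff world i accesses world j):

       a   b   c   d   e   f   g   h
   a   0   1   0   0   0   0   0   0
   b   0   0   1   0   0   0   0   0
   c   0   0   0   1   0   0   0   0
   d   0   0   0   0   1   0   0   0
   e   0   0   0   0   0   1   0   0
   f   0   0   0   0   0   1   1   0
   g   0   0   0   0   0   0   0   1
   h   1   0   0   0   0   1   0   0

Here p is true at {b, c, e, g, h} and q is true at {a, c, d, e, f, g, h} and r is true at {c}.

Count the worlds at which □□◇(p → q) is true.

a: successors {b}; □◇(p → q) there: b:T. ✓
b: successors {c}; □◇(p → q) there: c:T. ✓
c: successors {d}; □◇(p → q) there: d:T. ✓
d: successors {e}; □◇(p → q) there: e:T. ✓
e: successors {f}; □◇(p → q) there: f:T. ✓
f: successors {f, g}; □◇(p → q) there: f:T, g:T. ✓
g: successors {h}; □◇(p → q) there: h:F. ✗
h: successors {a, f}; □◇(p → q) there: a:T, f:T. ✓
Satisfying worlds: {a, b, c, d, e, f, h}.

7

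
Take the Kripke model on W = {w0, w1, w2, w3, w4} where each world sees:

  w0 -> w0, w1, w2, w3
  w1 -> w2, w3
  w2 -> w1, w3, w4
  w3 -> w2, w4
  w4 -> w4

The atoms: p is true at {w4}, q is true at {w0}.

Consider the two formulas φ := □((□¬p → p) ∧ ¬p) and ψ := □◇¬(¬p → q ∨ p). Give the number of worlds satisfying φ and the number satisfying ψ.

For □((□¬p → p) ∧ ¬p):
w0: successors {w0, w1, w2, w3}; (□¬p → p) ∧ ¬p there: w0:F, w1:F, w2:T, w3:T. ✗
w1: successors {w2, w3}; (□¬p → p) ∧ ¬p there: w2:T, w3:T. ✓
w2: successors {w1, w3, w4}; (□¬p → p) ∧ ¬p there: w1:F, w3:T, w4:F. ✗
w3: successors {w2, w4}; (□¬p → p) ∧ ¬p there: w2:T, w4:F. ✗
w4: successors {w4}; (□¬p → p) ∧ ¬p there: w4:F. ✗
— 1 world.
For □◇¬(¬p → q ∨ p):
w0: successors {w0, w1, w2, w3}; ◇¬(¬p → q ∨ p) there: w0:T, w1:T, w2:T, w3:T. ✓
w1: successors {w2, w3}; ◇¬(¬p → q ∨ p) there: w2:T, w3:T. ✓
w2: successors {w1, w3, w4}; ◇¬(¬p → q ∨ p) there: w1:T, w3:T, w4:F. ✗
w3: successors {w2, w4}; ◇¬(¬p → q ∨ p) there: w2:T, w4:F. ✗
w4: successors {w4}; ◇¬(¬p → q ∨ p) there: w4:F. ✗
— 2 worlds.

1 and 2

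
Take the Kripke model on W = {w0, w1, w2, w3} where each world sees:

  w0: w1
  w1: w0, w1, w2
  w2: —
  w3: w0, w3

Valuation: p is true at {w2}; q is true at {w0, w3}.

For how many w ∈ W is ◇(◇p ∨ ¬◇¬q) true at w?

3

w0: successors {w1}; ◇p ∨ ¬◇¬q there: w1:T. ✓
w1: successors {w0, w1, w2}; ◇p ∨ ¬◇¬q there: w0:F, w1:T, w2:T. ✓
w2: no successors, so ◇(◇p ∨ ¬◇¬q) fails. ✗
w3: successors {w0, w3}; ◇p ∨ ¬◇¬q there: w0:F, w3:T. ✓
Satisfying worlds: {w0, w1, w3}.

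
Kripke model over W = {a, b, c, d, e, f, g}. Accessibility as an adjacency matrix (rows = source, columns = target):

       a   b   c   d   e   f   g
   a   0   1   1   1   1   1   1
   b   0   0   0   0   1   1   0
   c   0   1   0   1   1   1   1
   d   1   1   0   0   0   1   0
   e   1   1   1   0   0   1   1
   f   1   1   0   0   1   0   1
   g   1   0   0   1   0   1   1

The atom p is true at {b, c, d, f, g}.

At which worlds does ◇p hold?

a: successors {b, c, d, e, f, g}; p there: b:T, c:T, d:T, e:F, f:T, g:T. ✓
b: successors {e, f}; p there: e:F, f:T. ✓
c: successors {b, d, e, f, g}; p there: b:T, d:T, e:F, f:T, g:T. ✓
d: successors {a, b, f}; p there: a:F, b:T, f:T. ✓
e: successors {a, b, c, f, g}; p there: a:F, b:T, c:T, f:T, g:T. ✓
f: successors {a, b, e, g}; p there: a:F, b:T, e:F, g:T. ✓
g: successors {a, d, f, g}; p there: a:F, d:T, f:T, g:T. ✓

{a, b, c, d, e, f, g}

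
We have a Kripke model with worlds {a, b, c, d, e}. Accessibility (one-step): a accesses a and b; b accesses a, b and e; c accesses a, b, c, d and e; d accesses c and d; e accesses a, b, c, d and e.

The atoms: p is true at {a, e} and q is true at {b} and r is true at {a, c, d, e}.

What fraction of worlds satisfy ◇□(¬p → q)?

a: successors {a, b}; □(¬p → q) there: a:T, b:T. ✓
b: successors {a, b, e}; □(¬p → q) there: a:T, b:T, e:F. ✓
c: successors {a, b, c, d, e}; □(¬p → q) there: a:T, b:T, c:F, d:F, e:F. ✓
d: successors {c, d}; □(¬p → q) there: c:F, d:F. ✗
e: successors {a, b, c, d, e}; □(¬p → q) there: a:T, b:T, c:F, d:F, e:F. ✓
That's 4 of 5 worlds, so 4/5.

4/5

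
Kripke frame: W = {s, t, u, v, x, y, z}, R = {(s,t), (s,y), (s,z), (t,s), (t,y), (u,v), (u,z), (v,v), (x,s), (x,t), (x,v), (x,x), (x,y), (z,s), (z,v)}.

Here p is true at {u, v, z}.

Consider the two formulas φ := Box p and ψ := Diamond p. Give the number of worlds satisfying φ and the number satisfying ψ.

3 and 5

For Box p:
s: successors {t, y, z}; p there: t:F, y:F, z:T. ✗
t: successors {s, y}; p there: s:F, y:F. ✗
u: successors {v, z}; p there: v:T, z:T. ✓
v: successors {v}; p there: v:T. ✓
x: successors {s, t, v, x, y}; p there: s:F, t:F, v:T, x:F, y:F. ✗
y: no successors, so Box p holds vacuously. ✓
z: successors {s, v}; p there: s:F, v:T. ✗
— 3 worlds.
For Diamond p:
s: successors {t, y, z}; p there: t:F, y:F, z:T. ✓
t: successors {s, y}; p there: s:F, y:F. ✗
u: successors {v, z}; p there: v:T, z:T. ✓
v: successors {v}; p there: v:T. ✓
x: successors {s, t, v, x, y}; p there: s:F, t:F, v:T, x:F, y:F. ✓
y: no successors, so Diamond p fails. ✗
z: successors {s, v}; p there: s:F, v:T. ✓
— 5 worlds.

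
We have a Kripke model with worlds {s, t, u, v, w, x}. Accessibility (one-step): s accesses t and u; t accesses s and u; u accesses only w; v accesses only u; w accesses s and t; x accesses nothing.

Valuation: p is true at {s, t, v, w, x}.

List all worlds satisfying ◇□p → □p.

s: ◇□p is T, □p is F. ✗
t: ◇□p is T, □p is F. ✗
u: ◇□p is T, □p is T. ✓
v: ◇□p is T, □p is F. ✗
w: ◇□p is F, □p is T. ✓
x: ◇□p is F, □p is T. ✓

{u, w, x}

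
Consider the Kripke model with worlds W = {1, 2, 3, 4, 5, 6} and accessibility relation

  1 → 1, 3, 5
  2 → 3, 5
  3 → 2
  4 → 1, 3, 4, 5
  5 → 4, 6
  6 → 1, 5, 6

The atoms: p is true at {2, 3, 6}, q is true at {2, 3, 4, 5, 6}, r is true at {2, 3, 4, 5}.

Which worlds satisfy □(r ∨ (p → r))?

{1, 2, 3, 4}

1: successors {1, 3, 5}; r ∨ (p → r) there: 1:T, 3:T, 5:T. ✓
2: successors {3, 5}; r ∨ (p → r) there: 3:T, 5:T. ✓
3: successors {2}; r ∨ (p → r) there: 2:T. ✓
4: successors {1, 3, 4, 5}; r ∨ (p → r) there: 1:T, 3:T, 4:T, 5:T. ✓
5: successors {4, 6}; r ∨ (p → r) there: 4:T, 6:F. ✗
6: successors {1, 5, 6}; r ∨ (p → r) there: 1:T, 5:T, 6:F. ✗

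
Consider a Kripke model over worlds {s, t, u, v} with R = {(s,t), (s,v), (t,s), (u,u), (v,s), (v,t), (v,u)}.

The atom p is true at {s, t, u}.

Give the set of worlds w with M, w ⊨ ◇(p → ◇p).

{s, t, u, v}

s: successors {t, v}; p → ◇p there: t:T, v:T. ✓
t: successors {s}; p → ◇p there: s:T. ✓
u: successors {u}; p → ◇p there: u:T. ✓
v: successors {s, t, u}; p → ◇p there: s:T, t:T, u:T. ✓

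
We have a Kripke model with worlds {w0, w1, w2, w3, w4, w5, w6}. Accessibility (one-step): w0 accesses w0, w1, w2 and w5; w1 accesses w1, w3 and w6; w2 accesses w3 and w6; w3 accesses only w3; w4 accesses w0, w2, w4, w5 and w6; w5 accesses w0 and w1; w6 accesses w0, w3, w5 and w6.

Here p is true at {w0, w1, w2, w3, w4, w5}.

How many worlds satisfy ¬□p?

w0: □p is T. ✗
w1: □p is F. ✓
w2: □p is F. ✓
w3: □p is T. ✗
w4: □p is F. ✓
w5: □p is T. ✗
w6: □p is F. ✓
Satisfying worlds: {w1, w2, w4, w6}.

4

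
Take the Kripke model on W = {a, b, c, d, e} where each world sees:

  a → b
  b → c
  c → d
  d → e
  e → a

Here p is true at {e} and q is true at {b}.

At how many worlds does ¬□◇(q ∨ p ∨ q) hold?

a: □◇(q ∨ p ∨ q) is F. ✓
b: □◇(q ∨ p ∨ q) is F. ✓
c: □◇(q ∨ p ∨ q) is T. ✗
d: □◇(q ∨ p ∨ q) is F. ✓
e: □◇(q ∨ p ∨ q) is T. ✗
Satisfying worlds: {a, b, d}.

3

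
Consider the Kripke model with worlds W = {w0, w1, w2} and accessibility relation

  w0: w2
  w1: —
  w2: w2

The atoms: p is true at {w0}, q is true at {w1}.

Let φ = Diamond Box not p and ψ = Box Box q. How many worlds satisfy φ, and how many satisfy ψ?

2 and 1

For Diamond Box not p:
w0: successors {w2}; Box not p there: w2:T. ✓
w1: no successors, so Diamond Box not p fails. ✗
w2: successors {w2}; Box not p there: w2:T. ✓
— 2 worlds.
For Box Box q:
w0: successors {w2}; Box q there: w2:F. ✗
w1: no successors, so Box Box q holds vacuously. ✓
w2: successors {w2}; Box q there: w2:F. ✗
— 1 world.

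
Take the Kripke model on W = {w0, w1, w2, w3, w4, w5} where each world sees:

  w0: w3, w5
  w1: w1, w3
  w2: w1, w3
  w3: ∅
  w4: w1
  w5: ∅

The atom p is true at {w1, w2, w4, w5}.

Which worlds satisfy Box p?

w0: successors {w3, w5}; p there: w3:F, w5:T. ✗
w1: successors {w1, w3}; p there: w1:T, w3:F. ✗
w2: successors {w1, w3}; p there: w1:T, w3:F. ✗
w3: no successors, so Box p holds vacuously. ✓
w4: successors {w1}; p there: w1:T. ✓
w5: no successors, so Box p holds vacuously. ✓

{w3, w4, w5}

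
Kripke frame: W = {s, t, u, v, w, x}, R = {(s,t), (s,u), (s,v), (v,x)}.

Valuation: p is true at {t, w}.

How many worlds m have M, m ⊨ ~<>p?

s: <>p is T. ✗
t: <>p is F. ✓
u: <>p is F. ✓
v: <>p is F. ✓
w: <>p is F. ✓
x: <>p is F. ✓
Satisfying worlds: {t, u, v, w, x}.

5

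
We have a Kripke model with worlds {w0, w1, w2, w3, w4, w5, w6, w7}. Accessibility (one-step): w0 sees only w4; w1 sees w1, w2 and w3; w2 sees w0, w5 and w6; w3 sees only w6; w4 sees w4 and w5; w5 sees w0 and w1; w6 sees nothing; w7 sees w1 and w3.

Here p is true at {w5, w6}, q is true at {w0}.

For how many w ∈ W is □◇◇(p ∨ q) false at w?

w0: successors {w4}; ◇◇(p ∨ q) there: w4:T. ✓
w1: successors {w1, w2, w3}; ◇◇(p ∨ q) there: w1:T, w2:T, w3:F. ✗
w2: successors {w0, w5, w6}; ◇◇(p ∨ q) there: w0:T, w5:F, w6:F. ✗
w3: successors {w6}; ◇◇(p ∨ q) there: w6:F. ✗
w4: successors {w4, w5}; ◇◇(p ∨ q) there: w4:T, w5:F. ✗
w5: successors {w0, w1}; ◇◇(p ∨ q) there: w0:T, w1:T. ✓
w6: no successors, so □◇◇(p ∨ q) holds vacuously. ✓
w7: successors {w1, w3}; ◇◇(p ∨ q) there: w1:T, w3:F. ✗
Satisfying worlds: {w0, w5, w6}.
So □◇◇(p ∨ q) fails at the other 5 worlds.

5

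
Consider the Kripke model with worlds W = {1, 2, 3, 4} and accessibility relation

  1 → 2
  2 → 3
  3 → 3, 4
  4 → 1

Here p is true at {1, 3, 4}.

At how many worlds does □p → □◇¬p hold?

2

1: □p is F, □◇¬p is F. ✓
2: □p is T, □◇¬p is F. ✗
3: □p is T, □◇¬p is F. ✗
4: □p is T, □◇¬p is T. ✓
Satisfying worlds: {1, 4}.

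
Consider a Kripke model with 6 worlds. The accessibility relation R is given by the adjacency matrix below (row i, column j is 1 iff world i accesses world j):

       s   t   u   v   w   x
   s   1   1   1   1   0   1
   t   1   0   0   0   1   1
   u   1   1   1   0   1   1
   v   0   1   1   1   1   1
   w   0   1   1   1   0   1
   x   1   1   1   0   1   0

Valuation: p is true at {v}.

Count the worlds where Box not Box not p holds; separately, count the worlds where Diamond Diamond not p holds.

0 and 6

For Box not Box not p:
s: successors {s, t, u, v, x}; not Box not p there: s:T, t:F, u:F, v:T, x:F. ✗
t: successors {s, w, x}; not Box not p there: s:T, w:T, x:F. ✗
u: successors {s, t, u, w, x}; not Box not p there: s:T, t:F, u:F, w:T, x:F. ✗
v: successors {t, u, v, w, x}; not Box not p there: t:F, u:F, v:T, w:T, x:F. ✗
w: successors {t, u, v, x}; not Box not p there: t:F, u:F, v:T, x:F. ✗
x: successors {s, t, u, w}; not Box not p there: s:T, t:F, u:F, w:T. ✗
— 0 worlds.
For Diamond Diamond not p:
s: successors {s, t, u, v, x}; Diamond not p there: s:T, t:T, u:T, v:T, x:T. ✓
t: successors {s, w, x}; Diamond not p there: s:T, w:T, x:T. ✓
u: successors {s, t, u, w, x}; Diamond not p there: s:T, t:T, u:T, w:T, x:T. ✓
v: successors {t, u, v, w, x}; Diamond not p there: t:T, u:T, v:T, w:T, x:T. ✓
w: successors {t, u, v, x}; Diamond not p there: t:T, u:T, v:T, x:T. ✓
x: successors {s, t, u, w}; Diamond not p there: s:T, t:T, u:T, w:T. ✓
— 6 worlds.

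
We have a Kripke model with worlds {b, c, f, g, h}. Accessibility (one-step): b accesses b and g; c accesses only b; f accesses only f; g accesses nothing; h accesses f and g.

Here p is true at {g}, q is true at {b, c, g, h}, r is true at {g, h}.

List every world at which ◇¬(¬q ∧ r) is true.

b: successors {b, g}; ¬(¬q ∧ r) there: b:T, g:T. ✓
c: successors {b}; ¬(¬q ∧ r) there: b:T. ✓
f: successors {f}; ¬(¬q ∧ r) there: f:T. ✓
g: no successors, so ◇¬(¬q ∧ r) fails. ✗
h: successors {f, g}; ¬(¬q ∧ r) there: f:T, g:T. ✓

{b, c, f, h}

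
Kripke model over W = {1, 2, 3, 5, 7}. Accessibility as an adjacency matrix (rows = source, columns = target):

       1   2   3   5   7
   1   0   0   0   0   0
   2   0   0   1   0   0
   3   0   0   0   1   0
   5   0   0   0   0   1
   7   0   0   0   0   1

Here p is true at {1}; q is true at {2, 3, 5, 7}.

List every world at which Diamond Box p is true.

∅

1: no successors, so Diamond Box p fails. ✗
2: successors {3}; Box p there: 3:F. ✗
3: successors {5}; Box p there: 5:F. ✗
5: successors {7}; Box p there: 7:F. ✗
7: successors {7}; Box p there: 7:F. ✗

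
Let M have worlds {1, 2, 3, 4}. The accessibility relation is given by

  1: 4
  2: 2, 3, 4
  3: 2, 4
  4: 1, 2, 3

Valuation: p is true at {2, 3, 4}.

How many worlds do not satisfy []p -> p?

1

1: []p is T, p is F. ✗
2: []p is T, p is T. ✓
3: []p is T, p is T. ✓
4: []p is F, p is T. ✓
Satisfying worlds: {2, 3, 4}.
So []p -> p fails at the other 1 world.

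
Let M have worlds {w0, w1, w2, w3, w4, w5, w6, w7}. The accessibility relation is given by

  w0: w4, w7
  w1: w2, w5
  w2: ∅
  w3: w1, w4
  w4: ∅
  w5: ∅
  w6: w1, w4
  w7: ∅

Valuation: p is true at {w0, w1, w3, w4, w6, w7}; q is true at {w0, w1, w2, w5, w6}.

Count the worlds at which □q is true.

5

w0: successors {w4, w7}; q there: w4:F, w7:F. ✗
w1: successors {w2, w5}; q there: w2:T, w5:T. ✓
w2: no successors, so □q holds vacuously. ✓
w3: successors {w1, w4}; q there: w1:T, w4:F. ✗
w4: no successors, so □q holds vacuously. ✓
w5: no successors, so □q holds vacuously. ✓
w6: successors {w1, w4}; q there: w1:T, w4:F. ✗
w7: no successors, so □q holds vacuously. ✓
Satisfying worlds: {w1, w2, w4, w5, w7}.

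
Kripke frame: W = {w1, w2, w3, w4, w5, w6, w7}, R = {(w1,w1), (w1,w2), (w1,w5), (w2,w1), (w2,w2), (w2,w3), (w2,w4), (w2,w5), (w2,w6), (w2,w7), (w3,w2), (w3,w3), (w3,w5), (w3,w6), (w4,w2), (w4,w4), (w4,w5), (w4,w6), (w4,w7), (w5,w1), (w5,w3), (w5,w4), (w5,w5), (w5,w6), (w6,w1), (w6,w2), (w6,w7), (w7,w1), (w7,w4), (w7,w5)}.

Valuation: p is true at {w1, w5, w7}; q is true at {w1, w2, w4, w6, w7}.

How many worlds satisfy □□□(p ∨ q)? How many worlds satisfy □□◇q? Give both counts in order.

0 and 7

For □□□(p ∨ q):
w1: successors {w1, w2, w5}; □□(p ∨ q) there: w1:F, w2:F, w5:F. ✗
w2: successors {w1, w2, w3, w4, w5, w6, w7}; □□(p ∨ q) there: w1:F, w2:F, w3:F, w4:F, w5:F, w6:F, w7:F. ✗
w3: successors {w2, w3, w5, w6}; □□(p ∨ q) there: w2:F, w3:F, w5:F, w6:F. ✗
w4: successors {w2, w4, w5, w6, w7}; □□(p ∨ q) there: w2:F, w4:F, w5:F, w6:F, w7:F. ✗
w5: successors {w1, w3, w4, w5, w6}; □□(p ∨ q) there: w1:F, w3:F, w4:F, w5:F, w6:F. ✗
w6: successors {w1, w2, w7}; □□(p ∨ q) there: w1:F, w2:F, w7:F. ✗
w7: successors {w1, w4, w5}; □□(p ∨ q) there: w1:F, w4:F, w5:F. ✗
— 0 worlds.
For □□◇q:
w1: successors {w1, w2, w5}; □◇q there: w1:T, w2:T, w5:T. ✓
w2: successors {w1, w2, w3, w4, w5, w6, w7}; □◇q there: w1:T, w2:T, w3:T, w4:T, w5:T, w6:T, w7:T. ✓
w3: successors {w2, w3, w5, w6}; □◇q there: w2:T, w3:T, w5:T, w6:T. ✓
w4: successors {w2, w4, w5, w6, w7}; □◇q there: w2:T, w4:T, w5:T, w6:T, w7:T. ✓
w5: successors {w1, w3, w4, w5, w6}; □◇q there: w1:T, w3:T, w4:T, w5:T, w6:T. ✓
w6: successors {w1, w2, w7}; □◇q there: w1:T, w2:T, w7:T. ✓
w7: successors {w1, w4, w5}; □◇q there: w1:T, w4:T, w5:T. ✓
— 7 worlds.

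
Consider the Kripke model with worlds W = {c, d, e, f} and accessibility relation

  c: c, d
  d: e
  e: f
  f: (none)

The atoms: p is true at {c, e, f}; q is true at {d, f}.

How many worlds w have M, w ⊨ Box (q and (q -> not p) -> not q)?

3

c: successors {c, d}; q and (q -> not p) -> not q there: c:T, d:F. ✗
d: successors {e}; q and (q -> not p) -> not q there: e:T. ✓
e: successors {f}; q and (q -> not p) -> not q there: f:T. ✓
f: no successors, so Box (q and (q -> not p) -> not q) holds vacuously. ✓
Satisfying worlds: {d, e, f}.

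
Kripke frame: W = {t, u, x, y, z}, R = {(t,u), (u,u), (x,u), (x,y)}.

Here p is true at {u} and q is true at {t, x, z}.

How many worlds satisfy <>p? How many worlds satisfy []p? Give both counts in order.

3 and 4

For <>p:
t: successors {u}; p there: u:T. ✓
u: successors {u}; p there: u:T. ✓
x: successors {u, y}; p there: u:T, y:F. ✓
y: no successors, so <>p fails. ✗
z: no successors, so <>p fails. ✗
— 3 worlds.
For []p:
t: successors {u}; p there: u:T. ✓
u: successors {u}; p there: u:T. ✓
x: successors {u, y}; p there: u:T, y:F. ✗
y: no successors, so []p holds vacuously. ✓
z: no successors, so []p holds vacuously. ✓
— 4 worlds.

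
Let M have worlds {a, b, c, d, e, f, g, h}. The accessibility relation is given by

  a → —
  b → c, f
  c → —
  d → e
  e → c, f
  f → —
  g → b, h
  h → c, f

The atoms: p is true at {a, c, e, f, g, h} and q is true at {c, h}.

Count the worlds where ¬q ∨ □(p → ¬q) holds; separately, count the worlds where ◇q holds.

7 and 4

For ¬q ∨ □(p → ¬q):
a: ¬q is T, □(p → ¬q) is T. ✓
b: ¬q is T, □(p → ¬q) is F. ✓
c: ¬q is F, □(p → ¬q) is T. ✓
d: ¬q is T, □(p → ¬q) is T. ✓
e: ¬q is T, □(p → ¬q) is F. ✓
f: ¬q is T, □(p → ¬q) is T. ✓
g: ¬q is T, □(p → ¬q) is F. ✓
h: ¬q is F, □(p → ¬q) is F. ✗
— 7 worlds.
For ◇q:
a: no successors, so ◇q fails. ✗
b: successors {c, f}; q there: c:T, f:F. ✓
c: no successors, so ◇q fails. ✗
d: successors {e}; q there: e:F. ✗
e: successors {c, f}; q there: c:T, f:F. ✓
f: no successors, so ◇q fails. ✗
g: successors {b, h}; q there: b:F, h:T. ✓
h: successors {c, f}; q there: c:T, f:F. ✓
— 4 worlds.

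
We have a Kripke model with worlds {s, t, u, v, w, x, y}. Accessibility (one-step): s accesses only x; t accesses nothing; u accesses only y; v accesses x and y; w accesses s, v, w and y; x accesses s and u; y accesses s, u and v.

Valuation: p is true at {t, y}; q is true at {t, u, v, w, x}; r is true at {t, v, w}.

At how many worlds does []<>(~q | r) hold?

s: successors {x}; <>(~q | r) there: x:T. ✓
t: no successors, so []<>(~q | r) holds vacuously. ✓
u: successors {y}; <>(~q | r) there: y:T. ✓
v: successors {x, y}; <>(~q | r) there: x:T, y:T. ✓
w: successors {s, v, w, y}; <>(~q | r) there: s:F, v:T, w:T, y:T. ✗
x: successors {s, u}; <>(~q | r) there: s:F, u:T. ✗
y: successors {s, u, v}; <>(~q | r) there: s:F, u:T, v:T. ✗
Satisfying worlds: {s, t, u, v}.

4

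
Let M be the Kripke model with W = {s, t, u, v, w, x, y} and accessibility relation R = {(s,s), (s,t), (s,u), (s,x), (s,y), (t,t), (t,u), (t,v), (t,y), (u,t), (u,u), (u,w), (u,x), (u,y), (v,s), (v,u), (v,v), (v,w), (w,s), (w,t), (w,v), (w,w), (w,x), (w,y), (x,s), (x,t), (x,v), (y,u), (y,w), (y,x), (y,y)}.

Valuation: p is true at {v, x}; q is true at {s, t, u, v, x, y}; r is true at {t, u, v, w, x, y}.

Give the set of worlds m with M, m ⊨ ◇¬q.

{u, v, w, y}

s: successors {s, t, u, x, y}; ¬q there: s:F, t:F, u:F, x:F, y:F. ✗
t: successors {t, u, v, y}; ¬q there: t:F, u:F, v:F, y:F. ✗
u: successors {t, u, w, x, y}; ¬q there: t:F, u:F, w:T, x:F, y:F. ✓
v: successors {s, u, v, w}; ¬q there: s:F, u:F, v:F, w:T. ✓
w: successors {s, t, v, w, x, y}; ¬q there: s:F, t:F, v:F, w:T, x:F, y:F. ✓
x: successors {s, t, v}; ¬q there: s:F, t:F, v:F. ✗
y: successors {u, w, x, y}; ¬q there: u:F, w:T, x:F, y:F. ✓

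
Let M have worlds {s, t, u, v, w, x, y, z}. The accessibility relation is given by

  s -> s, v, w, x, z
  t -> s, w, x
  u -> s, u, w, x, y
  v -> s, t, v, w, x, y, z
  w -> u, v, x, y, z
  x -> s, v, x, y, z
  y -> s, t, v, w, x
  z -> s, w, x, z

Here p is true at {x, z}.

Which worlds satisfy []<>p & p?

{x, z}

s: []<>p is T, p is F. ✗
t: []<>p is T, p is F. ✗
u: []<>p is T, p is F. ✗
v: []<>p is T, p is F. ✗
w: []<>p is T, p is F. ✗
x: []<>p is T, p is T. ✓
y: []<>p is T, p is F. ✗
z: []<>p is T, p is T. ✓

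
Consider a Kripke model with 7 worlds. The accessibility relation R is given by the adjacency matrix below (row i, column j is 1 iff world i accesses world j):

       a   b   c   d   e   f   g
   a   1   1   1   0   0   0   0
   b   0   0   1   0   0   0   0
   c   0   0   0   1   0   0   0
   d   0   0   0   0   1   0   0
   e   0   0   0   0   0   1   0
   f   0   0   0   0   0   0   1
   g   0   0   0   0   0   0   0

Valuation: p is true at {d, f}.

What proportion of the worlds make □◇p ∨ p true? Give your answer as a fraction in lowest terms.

4/7

a: □◇p is F, p is F. ✗
b: □◇p is T, p is F. ✓
c: □◇p is F, p is F. ✗
d: □◇p is T, p is T. ✓
e: □◇p is F, p is F. ✗
f: □◇p is F, p is T. ✓
g: □◇p is T, p is F. ✓
That's 4 of 7 worlds, so 4/7.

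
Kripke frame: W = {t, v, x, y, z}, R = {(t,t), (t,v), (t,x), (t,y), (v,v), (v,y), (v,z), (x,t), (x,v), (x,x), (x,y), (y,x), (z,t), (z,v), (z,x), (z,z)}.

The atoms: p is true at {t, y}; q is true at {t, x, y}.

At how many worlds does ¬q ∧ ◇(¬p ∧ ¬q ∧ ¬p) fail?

3

t: ¬q is F, ◇(¬p ∧ ¬q ∧ ¬p) is T. ✗
v: ¬q is T, ◇(¬p ∧ ¬q ∧ ¬p) is T. ✓
x: ¬q is F, ◇(¬p ∧ ¬q ∧ ¬p) is T. ✗
y: ¬q is F, ◇(¬p ∧ ¬q ∧ ¬p) is F. ✗
z: ¬q is T, ◇(¬p ∧ ¬q ∧ ¬p) is T. ✓
Satisfying worlds: {v, z}.
So ¬q ∧ ◇(¬p ∧ ¬q ∧ ¬p) fails at the other 3 worlds.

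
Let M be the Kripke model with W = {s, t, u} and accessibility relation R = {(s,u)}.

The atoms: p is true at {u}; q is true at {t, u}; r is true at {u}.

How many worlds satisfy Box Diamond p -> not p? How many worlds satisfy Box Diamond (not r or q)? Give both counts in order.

For Box Diamond p -> not p:
s: Box Diamond p is F, not p is T. ✓
t: Box Diamond p is T, not p is T. ✓
u: Box Diamond p is T, not p is F. ✗
— 2 worlds.
For Box Diamond (not r or q):
s: successors {u}; Diamond (not r or q) there: u:F. ✗
t: no successors, so Box Diamond (not r or q) holds vacuously. ✓
u: no successors, so Box Diamond (not r or q) holds vacuously. ✓
— 2 worlds.

2 and 2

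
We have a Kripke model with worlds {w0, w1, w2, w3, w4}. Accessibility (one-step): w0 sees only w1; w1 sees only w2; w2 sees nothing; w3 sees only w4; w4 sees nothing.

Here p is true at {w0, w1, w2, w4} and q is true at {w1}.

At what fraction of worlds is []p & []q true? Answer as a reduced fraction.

3/5

w0: []p is T, []q is T. ✓
w1: []p is T, []q is F. ✗
w2: []p is T, []q is T. ✓
w3: []p is T, []q is F. ✗
w4: []p is T, []q is T. ✓
That's 3 of 5 worlds, so 3/5.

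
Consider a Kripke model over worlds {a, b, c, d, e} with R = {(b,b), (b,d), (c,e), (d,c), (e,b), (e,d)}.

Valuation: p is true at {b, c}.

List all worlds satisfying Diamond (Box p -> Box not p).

a: no successors, so Diamond (Box p -> Box not p) fails. ✗
b: successors {b, d}; Box p -> Box not p there: b:T, d:F. ✓
c: successors {e}; Box p -> Box not p there: e:T. ✓
d: successors {c}; Box p -> Box not p there: c:T. ✓
e: successors {b, d}; Box p -> Box not p there: b:T, d:F. ✓

{b, c, d, e}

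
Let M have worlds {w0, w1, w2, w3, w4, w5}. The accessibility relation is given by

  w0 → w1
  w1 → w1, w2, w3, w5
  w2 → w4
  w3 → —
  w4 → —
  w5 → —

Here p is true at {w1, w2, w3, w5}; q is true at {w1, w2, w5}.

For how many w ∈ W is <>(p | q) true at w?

2

w0: successors {w1}; p | q there: w1:T. ✓
w1: successors {w1, w2, w3, w5}; p | q there: w1:T, w2:T, w3:T, w5:T. ✓
w2: successors {w4}; p | q there: w4:F. ✗
w3: no successors, so <>(p | q) fails. ✗
w4: no successors, so <>(p | q) fails. ✗
w5: no successors, so <>(p | q) fails. ✗
Satisfying worlds: {w0, w1}.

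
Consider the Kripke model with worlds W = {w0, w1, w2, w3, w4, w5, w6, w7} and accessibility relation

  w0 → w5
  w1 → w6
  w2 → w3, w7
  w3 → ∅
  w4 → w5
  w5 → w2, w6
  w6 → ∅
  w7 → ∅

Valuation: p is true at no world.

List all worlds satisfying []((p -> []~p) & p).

{w3, w6, w7}

w0: successors {w5}; (p -> []~p) & p there: w5:F. ✗
w1: successors {w6}; (p -> []~p) & p there: w6:F. ✗
w2: successors {w3, w7}; (p -> []~p) & p there: w3:F, w7:F. ✗
w3: no successors, so []((p -> []~p) & p) holds vacuously. ✓
w4: successors {w5}; (p -> []~p) & p there: w5:F. ✗
w5: successors {w2, w6}; (p -> []~p) & p there: w2:F, w6:F. ✗
w6: no successors, so []((p -> []~p) & p) holds vacuously. ✓
w7: no successors, so []((p -> []~p) & p) holds vacuously. ✓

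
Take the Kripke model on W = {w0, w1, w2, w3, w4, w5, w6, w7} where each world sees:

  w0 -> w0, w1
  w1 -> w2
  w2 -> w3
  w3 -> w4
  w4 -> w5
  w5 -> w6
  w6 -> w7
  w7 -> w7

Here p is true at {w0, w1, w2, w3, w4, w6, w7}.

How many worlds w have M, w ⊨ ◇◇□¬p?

w0: successors {w0, w1}; ◇□¬p there: w0:F, w1:F. ✗
w1: successors {w2}; ◇□¬p there: w2:F. ✗
w2: successors {w3}; ◇□¬p there: w3:T. ✓
w3: successors {w4}; ◇□¬p there: w4:F. ✗
w4: successors {w5}; ◇□¬p there: w5:F. ✗
w5: successors {w6}; ◇□¬p there: w6:F. ✗
w6: successors {w7}; ◇□¬p there: w7:F. ✗
w7: successors {w7}; ◇□¬p there: w7:F. ✗
Satisfying worlds: {w2}.

1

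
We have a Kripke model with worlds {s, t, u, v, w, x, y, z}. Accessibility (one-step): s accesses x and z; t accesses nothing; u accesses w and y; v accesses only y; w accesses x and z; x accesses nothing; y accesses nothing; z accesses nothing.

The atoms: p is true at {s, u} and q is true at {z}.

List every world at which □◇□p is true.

{t, x, y, z}

s: successors {x, z}; ◇□p there: x:F, z:F. ✗
t: no successors, so □◇□p holds vacuously. ✓
u: successors {w, y}; ◇□p there: w:T, y:F. ✗
v: successors {y}; ◇□p there: y:F. ✗
w: successors {x, z}; ◇□p there: x:F, z:F. ✗
x: no successors, so □◇□p holds vacuously. ✓
y: no successors, so □◇□p holds vacuously. ✓
z: no successors, so □◇□p holds vacuously. ✓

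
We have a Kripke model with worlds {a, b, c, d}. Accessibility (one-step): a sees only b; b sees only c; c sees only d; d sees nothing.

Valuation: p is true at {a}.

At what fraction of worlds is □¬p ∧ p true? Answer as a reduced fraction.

1/4

a: □¬p is T, p is T. ✓
b: □¬p is T, p is F. ✗
c: □¬p is T, p is F. ✗
d: □¬p is T, p is F. ✗
That's 1 of 4 worlds, so 1/4.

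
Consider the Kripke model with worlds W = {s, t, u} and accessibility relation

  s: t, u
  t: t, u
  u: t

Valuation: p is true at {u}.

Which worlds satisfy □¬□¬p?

{u}

s: successors {t, u}; ¬□¬p there: t:T, u:F. ✗
t: successors {t, u}; ¬□¬p there: t:T, u:F. ✗
u: successors {t}; ¬□¬p there: t:T. ✓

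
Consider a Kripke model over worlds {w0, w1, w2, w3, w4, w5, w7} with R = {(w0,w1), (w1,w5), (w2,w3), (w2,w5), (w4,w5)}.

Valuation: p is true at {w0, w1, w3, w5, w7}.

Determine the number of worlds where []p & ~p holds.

w0: []p is T, ~p is F. ✗
w1: []p is T, ~p is F. ✗
w2: []p is T, ~p is T. ✓
w3: []p is T, ~p is F. ✗
w4: []p is T, ~p is T. ✓
w5: []p is T, ~p is F. ✗
w7: []p is T, ~p is F. ✗
Satisfying worlds: {w2, w4}.

2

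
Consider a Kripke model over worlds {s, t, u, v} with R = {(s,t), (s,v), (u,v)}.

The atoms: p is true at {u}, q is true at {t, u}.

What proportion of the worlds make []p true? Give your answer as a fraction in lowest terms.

1/2

s: successors {t, v}; p there: t:F, v:F. ✗
t: no successors, so []p holds vacuously. ✓
u: successors {v}; p there: v:F. ✗
v: no successors, so []p holds vacuously. ✓
That's 2 of 4 worlds, so 2/4 = 1/2.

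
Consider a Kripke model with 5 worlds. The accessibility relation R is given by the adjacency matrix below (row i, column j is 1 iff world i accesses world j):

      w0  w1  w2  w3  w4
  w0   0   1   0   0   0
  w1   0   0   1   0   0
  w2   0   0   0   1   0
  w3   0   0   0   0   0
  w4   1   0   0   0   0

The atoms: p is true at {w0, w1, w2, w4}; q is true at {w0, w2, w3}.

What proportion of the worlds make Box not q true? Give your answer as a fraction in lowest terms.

w0: successors {w1}; not q there: w1:T. ✓
w1: successors {w2}; not q there: w2:F. ✗
w2: successors {w3}; not q there: w3:F. ✗
w3: no successors, so Box not q holds vacuously. ✓
w4: successors {w0}; not q there: w0:F. ✗
That's 2 of 5 worlds, so 2/5.

2/5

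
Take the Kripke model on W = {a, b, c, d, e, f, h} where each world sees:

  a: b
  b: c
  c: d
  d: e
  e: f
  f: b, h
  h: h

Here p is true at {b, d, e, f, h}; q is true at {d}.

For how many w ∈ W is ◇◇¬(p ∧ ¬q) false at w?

4

a: successors {b}; ◇¬(p ∧ ¬q) there: b:T. ✓
b: successors {c}; ◇¬(p ∧ ¬q) there: c:T. ✓
c: successors {d}; ◇¬(p ∧ ¬q) there: d:F. ✗
d: successors {e}; ◇¬(p ∧ ¬q) there: e:F. ✗
e: successors {f}; ◇¬(p ∧ ¬q) there: f:F. ✗
f: successors {b, h}; ◇¬(p ∧ ¬q) there: b:T, h:F. ✓
h: successors {h}; ◇¬(p ∧ ¬q) there: h:F. ✗
Satisfying worlds: {a, b, f}.
So ◇◇¬(p ∧ ¬q) fails at the other 4 worlds.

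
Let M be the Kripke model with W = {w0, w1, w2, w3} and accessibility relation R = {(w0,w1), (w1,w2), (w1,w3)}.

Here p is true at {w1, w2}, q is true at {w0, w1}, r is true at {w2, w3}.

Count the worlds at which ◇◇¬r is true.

0

w0: successors {w1}; ◇¬r there: w1:F. ✗
w1: successors {w2, w3}; ◇¬r there: w2:F, w3:F. ✗
w2: no successors, so ◇◇¬r fails. ✗
w3: no successors, so ◇◇¬r fails. ✗
Satisfying worlds: ∅.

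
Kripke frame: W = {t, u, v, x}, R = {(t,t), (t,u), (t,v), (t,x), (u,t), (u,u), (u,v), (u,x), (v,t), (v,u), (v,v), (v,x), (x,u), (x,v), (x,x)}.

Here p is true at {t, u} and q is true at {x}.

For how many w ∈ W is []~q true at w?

t: successors {t, u, v, x}; ~q there: t:T, u:T, v:T, x:F. ✗
u: successors {t, u, v, x}; ~q there: t:T, u:T, v:T, x:F. ✗
v: successors {t, u, v, x}; ~q there: t:T, u:T, v:T, x:F. ✗
x: successors {u, v, x}; ~q there: u:T, v:T, x:F. ✗
Satisfying worlds: ∅.

0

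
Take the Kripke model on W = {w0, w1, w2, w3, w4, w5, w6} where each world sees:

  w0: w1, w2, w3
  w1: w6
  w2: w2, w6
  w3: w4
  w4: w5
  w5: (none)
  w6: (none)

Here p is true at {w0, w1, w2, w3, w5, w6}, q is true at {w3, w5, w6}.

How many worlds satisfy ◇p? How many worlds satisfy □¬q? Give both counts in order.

For ◇p:
w0: successors {w1, w2, w3}; p there: w1:T, w2:T, w3:T. ✓
w1: successors {w6}; p there: w6:T. ✓
w2: successors {w2, w6}; p there: w2:T, w6:T. ✓
w3: successors {w4}; p there: w4:F. ✗
w4: successors {w5}; p there: w5:T. ✓
w5: no successors, so ◇p fails. ✗
w6: no successors, so ◇p fails. ✗
— 4 worlds.
For □¬q:
w0: successors {w1, w2, w3}; ¬q there: w1:T, w2:T, w3:F. ✗
w1: successors {w6}; ¬q there: w6:F. ✗
w2: successors {w2, w6}; ¬q there: w2:T, w6:F. ✗
w3: successors {w4}; ¬q there: w4:T. ✓
w4: successors {w5}; ¬q there: w5:F. ✗
w5: no successors, so □¬q holds vacuously. ✓
w6: no successors, so □¬q holds vacuously. ✓
— 3 worlds.

4 and 3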